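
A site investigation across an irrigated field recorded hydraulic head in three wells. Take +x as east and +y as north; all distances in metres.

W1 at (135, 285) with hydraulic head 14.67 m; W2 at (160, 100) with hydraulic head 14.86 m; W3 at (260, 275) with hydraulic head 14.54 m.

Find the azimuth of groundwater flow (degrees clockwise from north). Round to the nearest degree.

Differences from W1: to W2 (Δx, Δy, Δh) = (25, -185, +0.19); to W3 = (125, -10, -0.13).
Determinant of the coordinate differences = 25·(-10) − 125·(-185) = 22875.
∂h/∂x = [(+0.19)·(-10) − (-0.13)·(-185)] / 22875 = -0.001134
∂h/∂y = [25·(-0.13) − 125·(+0.19)] / 22875 = -0.001180
Flow direction (−∇h) has components (+0.001134 E, +0.001180 N).
Azimuth = atan2(E, N) = atan2(+0.001134, +0.001180) = 43.9° ≈ 044°.

044°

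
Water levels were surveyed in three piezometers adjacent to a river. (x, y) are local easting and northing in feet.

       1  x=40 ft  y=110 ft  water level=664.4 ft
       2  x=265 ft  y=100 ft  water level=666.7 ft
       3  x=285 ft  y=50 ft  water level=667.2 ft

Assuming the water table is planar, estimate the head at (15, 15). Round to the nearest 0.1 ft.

664.7 ft

Taking 1 as reference: 2−1 = (225, -10, +2.3); 3−1 = (245, -60, +2.8).
Solve a·Δx + b·Δy = Δh: det = 225·(-60) − 245·(-10) = -11050.
∂h/∂x = [(+2.3)·(-60) − (+2.8)·(-10)] / -11050 = +0.009955
∂h/∂y = [225·(+2.8) − 245·(+2.3)] / -11050 = -0.006018
h(15, 15) = 664.4 + (+0.009955)·(-25) + (-0.006018)·(-95) = 664.4 -0.249 +0.572 = 664.723 ft.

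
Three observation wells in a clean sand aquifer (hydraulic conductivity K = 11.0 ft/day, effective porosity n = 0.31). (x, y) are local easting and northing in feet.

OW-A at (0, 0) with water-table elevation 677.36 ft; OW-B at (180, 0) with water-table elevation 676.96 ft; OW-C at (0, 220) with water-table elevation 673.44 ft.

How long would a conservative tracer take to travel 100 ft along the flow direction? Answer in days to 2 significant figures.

160 days

∂h/∂x = (676.96 − 677.36) / (180 − 0) = -0.002222
∂h/∂y = (673.44 − 677.36) / (220 − 0) = -0.01782
|∇h| = √(-0.002222² + -0.01782²) = 0.01796
Seepage velocity v = K·i/n = 11.0 × 0.01796 / 0.31 = 0.6373 ft/day.
t = 100 / 0.6373 = 156.9 days.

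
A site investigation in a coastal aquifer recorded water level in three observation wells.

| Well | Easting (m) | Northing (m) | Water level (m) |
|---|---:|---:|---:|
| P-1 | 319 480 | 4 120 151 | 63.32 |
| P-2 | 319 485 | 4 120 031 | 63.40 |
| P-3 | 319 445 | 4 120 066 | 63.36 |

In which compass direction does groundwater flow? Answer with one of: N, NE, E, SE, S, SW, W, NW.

NW

Differences from P-1: to P-2 (Δx, Δy, Δh) = (5, -120, +0.08); to P-3 = (-35, -85, +0.04).
Solve a·Δx + b·Δy = Δh: det = 5·(-85) − (-35)·(-120) = -4625.
∂h/∂x = [(+0.08)·(-85) − (+0.04)·(-120)] / -4625 = +0.0004324
∂h/∂y = [5·(+0.04) − (-35)·(+0.08)] / -4625 = -0.0006486
Flow = −∇h = (-0.0004324 east, +0.0006486 north), which points northwest.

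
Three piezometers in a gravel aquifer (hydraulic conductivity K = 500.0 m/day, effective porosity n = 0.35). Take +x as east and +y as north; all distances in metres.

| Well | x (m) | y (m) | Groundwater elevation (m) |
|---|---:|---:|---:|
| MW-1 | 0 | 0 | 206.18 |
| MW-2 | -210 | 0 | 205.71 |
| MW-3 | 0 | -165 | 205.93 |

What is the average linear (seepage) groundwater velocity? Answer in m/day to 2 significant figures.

∂h/∂x = (205.71 − 206.18) / (-210 − 0) = +0.002238
∂h/∂y = (205.93 − 206.18) / (-165 − 0) = +0.001515
|∇h| = √(0.002238² + 0.001515²) = 0.002703
Seepage velocity v = K·i/n = 500.0 × 0.002703 / 0.35 = 3.861 m/day.

3.9 m/day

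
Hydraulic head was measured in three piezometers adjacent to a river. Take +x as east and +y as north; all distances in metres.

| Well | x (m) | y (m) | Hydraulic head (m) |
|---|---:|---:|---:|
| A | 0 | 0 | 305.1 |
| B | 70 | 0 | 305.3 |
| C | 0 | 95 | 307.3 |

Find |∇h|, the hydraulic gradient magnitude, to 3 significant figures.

0.0233

∂h/∂x = (305.3 − 305.1) / (70 − 0) = +0.002857
∂h/∂y = (307.3 − 305.1) / (95 − 0) = +0.02316
|∇h| = √(0.002857² + 0.02316²) = 0.02334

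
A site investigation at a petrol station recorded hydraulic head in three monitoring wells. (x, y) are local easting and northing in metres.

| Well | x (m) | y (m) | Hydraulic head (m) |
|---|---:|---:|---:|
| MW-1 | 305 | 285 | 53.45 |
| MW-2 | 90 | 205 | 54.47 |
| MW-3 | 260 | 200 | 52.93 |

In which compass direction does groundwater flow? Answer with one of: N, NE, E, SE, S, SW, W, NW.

SE

With h = a·x + b·y + c and MW-1 as origin, the differences give:
  (-215)·a + (-80)·b = +1.02
  (-45)·a + (-85)·b = -0.52
Eliminate b (×(-85) and ×(-80), subtract): 14675·a = -128.300 → a = ∂h/∂x = -0.008743
Back-substitute: b = ∂h/∂y = +0.01075.
Flow = −∇h = (+0.008743 east, -0.01075 north), which points southeast.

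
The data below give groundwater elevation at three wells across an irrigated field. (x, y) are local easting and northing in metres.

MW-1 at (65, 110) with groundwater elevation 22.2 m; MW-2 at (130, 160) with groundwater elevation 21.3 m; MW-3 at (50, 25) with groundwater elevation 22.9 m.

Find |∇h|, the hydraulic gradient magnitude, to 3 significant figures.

Taking MW-1 as reference: MW-2−MW-1 = (65, 50, -0.9); MW-3−MW-1 = (-15, -85, +0.7).
Determinant of the coordinate differences = 65·(-85) − (-15)·50 = -4775.
∂h/∂x = [(-0.9)·(-85) − (+0.7)·50] / -4775 = -0.008691
∂h/∂y = [65·(+0.7) − (-15)·(-0.9)] / -4775 = -0.006702
|∇h| = √(-0.008691² + -0.006702²) = 0.01097

0.0110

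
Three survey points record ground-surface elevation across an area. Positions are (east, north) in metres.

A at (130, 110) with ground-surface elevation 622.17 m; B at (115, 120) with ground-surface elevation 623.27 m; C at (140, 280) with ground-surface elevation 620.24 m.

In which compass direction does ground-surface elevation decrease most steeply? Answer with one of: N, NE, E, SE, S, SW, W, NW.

E

Three-point gradient (reference A): Δ to B = (-15, 10, +1.10), Δ to C = (10, 170, -1.93).
∂z/∂x = -0.07785, ∂z/∂y = -0.006774 (det = -2650).
Steepest decrease is along −∇f = (+0.07785 E, +0.006774 N) → east.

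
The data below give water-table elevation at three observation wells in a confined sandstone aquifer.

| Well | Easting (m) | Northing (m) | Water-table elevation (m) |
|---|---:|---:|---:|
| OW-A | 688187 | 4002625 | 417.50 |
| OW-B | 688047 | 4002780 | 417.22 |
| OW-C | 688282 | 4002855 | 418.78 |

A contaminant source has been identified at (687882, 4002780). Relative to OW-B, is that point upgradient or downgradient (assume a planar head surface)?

downgradient

Taking OW-A as reference: OW-B−OW-A = (-140, 155, -0.28); OW-C−OW-A = (95, 230, +1.28).
Solve a·Δx + b·Δy = Δh: det = (-140)·230 − 95·155 = -46925.
∂h/∂x = [(-0.28)·230 − (+1.28)·155] / -46925 = +0.005600
∂h/∂y = [(-140)·(+1.28) − 95·(-0.28)] / -46925 = +0.003252
Head at (687882, 4002780) = 417.50 + (+0.005600)·(-305) + (+0.003252)·(155) = 416.30 m.
That is lower than the 417.22 m at OW-B, so the point is downgradient.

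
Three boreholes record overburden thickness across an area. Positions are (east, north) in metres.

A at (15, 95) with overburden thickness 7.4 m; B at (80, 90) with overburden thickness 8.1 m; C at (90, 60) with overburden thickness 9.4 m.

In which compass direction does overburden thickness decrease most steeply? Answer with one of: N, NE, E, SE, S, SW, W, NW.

Taking A as reference: B−A = (65, -5, +0.7); C−A = (75, -35, +2.0).
Solve a·Δx + b·Δy = Δd: det = 65·(-35) − 75·(-5) = -1900.
∂d/∂x = [(+0.7)·(-35) − (+2.0)·(-5)] / -1900 = +0.007632
∂d/∂y = [65·(+2.0) − 75·(+0.7)] / -1900 = -0.04079
Steepest decrease is along −∇f = (-0.007632 E, +0.04079 N) → north.

N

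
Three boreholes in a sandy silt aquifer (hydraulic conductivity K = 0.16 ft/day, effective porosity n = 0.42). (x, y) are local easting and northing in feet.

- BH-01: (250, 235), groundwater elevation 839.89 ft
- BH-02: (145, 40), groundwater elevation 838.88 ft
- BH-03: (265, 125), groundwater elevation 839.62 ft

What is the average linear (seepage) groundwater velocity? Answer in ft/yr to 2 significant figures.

With h = a·x + b·y + c and BH-01 as origin, the differences give:
  (-105)·a + (-195)·b = -1.01
  15·a + (-110)·b = -0.27
Eliminate b (×(-110) and ×(-195), subtract): 14475·a = 58.450 → a = ∂h/∂x = +0.004038
Back-substitute: b = ∂h/∂y = +0.003005.
|∇h| = √(0.004038² + 0.003005²) = 0.005033
Seepage velocity v = K·i/n = 0.16 × 0.005033 / 0.42 = 0.001917 ft/day = 0.7002 ft/yr.

0.70 ft/yr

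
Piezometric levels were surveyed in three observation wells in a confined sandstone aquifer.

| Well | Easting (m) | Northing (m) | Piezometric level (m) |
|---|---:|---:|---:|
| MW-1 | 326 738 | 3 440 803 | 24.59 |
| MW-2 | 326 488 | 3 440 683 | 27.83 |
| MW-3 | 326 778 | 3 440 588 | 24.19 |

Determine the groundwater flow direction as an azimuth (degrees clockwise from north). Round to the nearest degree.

088°

With h = a·x + b·y + c and MW-1 as origin, the differences give:
  (-250)·a + (-120)·b = +3.24
  40·a + (-215)·b = -0.40
Eliminate b (×(-215) and ×(-120), subtract): 58550·a = -744.600 → a = ∂h/∂x = -0.01272
Back-substitute: b = ∂h/∂y = -0.0005056.
Flow direction (−∇h) has components (+0.01272 E, +0.0005056 N).
Azimuth = atan2(E, N) = atan2(+0.01272, +0.0005056) = 87.7° ≈ 088°.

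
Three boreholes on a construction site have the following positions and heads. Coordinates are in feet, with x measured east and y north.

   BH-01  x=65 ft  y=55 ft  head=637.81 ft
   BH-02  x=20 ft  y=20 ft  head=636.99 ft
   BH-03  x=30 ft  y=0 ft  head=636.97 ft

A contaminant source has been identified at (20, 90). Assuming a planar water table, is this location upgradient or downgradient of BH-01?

Three-point gradient (reference BH-01): Δ to BH-02 = (-45, -35, -0.82), Δ to BH-03 = (-35, -55, -0.84).
∂h/∂x = +0.01256, ∂h/∂y = +0.007280 (det = 1250).
Head at (20, 90) = 637.81 + (+0.01256)·(-45) + (+0.007280)·(35) = 637.50 ft.
That is lower than the 637.81 ft at BH-01, so the point is downgradient.

downgradient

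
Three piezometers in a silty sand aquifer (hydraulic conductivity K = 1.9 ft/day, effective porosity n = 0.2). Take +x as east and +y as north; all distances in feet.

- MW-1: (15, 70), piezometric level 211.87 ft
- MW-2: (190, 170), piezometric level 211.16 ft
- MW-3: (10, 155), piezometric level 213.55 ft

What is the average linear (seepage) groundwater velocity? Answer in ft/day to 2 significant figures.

0.23 ft/day

Differences from MW-1: to MW-2 (Δx, Δy, Δh) = (175, 100, -0.71); to MW-3 = (-5, 85, +1.68).
Determinant of the coordinate differences = 175·85 − (-5)·100 = 15375.
∂h/∂x = [(-0.71)·85 − (+1.68)·100] / 15375 = -0.01485
∂h/∂y = [175·(+1.68) − (-5)·(-0.71)] / 15375 = +0.01889
|∇h| = √(-0.01485² + 0.01889²) = 0.02403
Seepage velocity v = K·i/n = 1.9 × 0.02403 / 0.2 = 0.2283 ft/day.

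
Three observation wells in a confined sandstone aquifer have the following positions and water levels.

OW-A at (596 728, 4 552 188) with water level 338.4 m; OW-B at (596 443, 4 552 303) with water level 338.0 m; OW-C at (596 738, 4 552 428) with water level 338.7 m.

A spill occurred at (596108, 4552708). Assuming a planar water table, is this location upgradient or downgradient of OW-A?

downgradient

Taking OW-A as reference: OW-B−OW-A = (-285, 115, -0.4); OW-C−OW-A = (10, 240, +0.3).
Solve a·Δx + b·Δy = Δh: det = (-285)·240 − 10·115 = -69550.
∂h/∂x = [(-0.4)·240 − (+0.3)·115] / -69550 = +0.001876
∂h/∂y = [(-285)·(+0.3) − 10·(-0.4)] / -69550 = +0.001172
Head at (596108, 4552708) = 338.4 + (+0.001876)·(-620) + (+0.001172)·(520) = 337.85 m.
That is lower than the 338.4 m at OW-A, so the point is downgradient.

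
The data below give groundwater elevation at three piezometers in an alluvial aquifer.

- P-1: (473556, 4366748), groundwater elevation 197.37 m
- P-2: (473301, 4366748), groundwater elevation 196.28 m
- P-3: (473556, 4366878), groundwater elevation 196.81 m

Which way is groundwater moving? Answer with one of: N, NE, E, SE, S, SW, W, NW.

NW

∂h/∂x = (196.28 − 197.37) / (473301 − 473556) = +0.004275
∂h/∂y = (196.81 − 197.37) / (4366878 − 4366748) = -0.004308
Flow = −∇h = (-0.004275 east, +0.004308 north), which points northwest.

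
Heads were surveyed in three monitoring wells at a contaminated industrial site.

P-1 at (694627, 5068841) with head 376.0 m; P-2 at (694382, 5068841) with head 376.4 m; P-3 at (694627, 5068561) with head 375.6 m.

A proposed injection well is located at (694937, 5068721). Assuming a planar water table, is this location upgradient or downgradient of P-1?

∂h/∂x = (376.4 − 376.0) / (694382 − 694627) = -0.001633
∂h/∂y = (375.6 − 376.0) / (5068561 − 5068841) = +0.001429
Head at (694937, 5068721) = 376.0 + (-0.001633)·(310) + (+0.001429)·(-120) = 375.32 m.
That is lower than the 376.0 m at P-1, so the point is downgradient.

downgradient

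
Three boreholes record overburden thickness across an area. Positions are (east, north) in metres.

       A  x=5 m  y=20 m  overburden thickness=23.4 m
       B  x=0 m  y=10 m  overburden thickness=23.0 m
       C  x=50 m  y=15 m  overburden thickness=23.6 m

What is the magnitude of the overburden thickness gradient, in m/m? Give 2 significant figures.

0.037 m/m

With d = a·x + b·y + c and A as origin, the differences give:
  (-5)·a + (-10)·b = -0.4
  45·a + (-5)·b = +0.2
Eliminate b (×(-5) and ×(-10), subtract): 475·a = 4.00 → a = ∂d/∂x = +0.008421
Back-substitute: b = ∂d/∂y = +0.03579.
|∇f| = √(0.008421² + 0.03579²) = 0.03677 m/m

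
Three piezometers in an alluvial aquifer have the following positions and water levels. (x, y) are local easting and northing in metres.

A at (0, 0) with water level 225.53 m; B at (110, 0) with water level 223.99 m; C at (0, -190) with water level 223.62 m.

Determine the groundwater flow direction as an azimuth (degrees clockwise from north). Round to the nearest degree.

126°

∂h/∂x = (223.99 − 225.53) / (110 − 0) = -0.01400
∂h/∂y = (223.62 − 225.53) / (-190 − 0) = +0.01005
Flow direction (−∇h) has components (+0.01400 E, -0.01005 N).
Azimuth = atan2(E, N) = atan2(+0.01400, -0.01005) = 125.7° ≈ 126°.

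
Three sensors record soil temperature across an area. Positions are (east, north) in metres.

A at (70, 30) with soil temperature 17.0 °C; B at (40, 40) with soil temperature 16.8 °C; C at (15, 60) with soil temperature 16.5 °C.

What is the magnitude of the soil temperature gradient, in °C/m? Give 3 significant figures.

0.0118 °C/m

Differences from A: to B (Δx, Δy, Δh) = (-30, 10, -0.2); to C = (-55, 30, -0.5).
Determinant of the coordinate differences = (-30)·30 − (-55)·10 = -350.
∂T/∂x = [(-0.2)·30 − (-0.5)·10] / -350 = +0.002857
∂T/∂y = [(-30)·(-0.5) − (-55)·(-0.2)] / -350 = -0.01143
|∇f| = √(0.002857² + -0.01143²) = 0.01178 °C/m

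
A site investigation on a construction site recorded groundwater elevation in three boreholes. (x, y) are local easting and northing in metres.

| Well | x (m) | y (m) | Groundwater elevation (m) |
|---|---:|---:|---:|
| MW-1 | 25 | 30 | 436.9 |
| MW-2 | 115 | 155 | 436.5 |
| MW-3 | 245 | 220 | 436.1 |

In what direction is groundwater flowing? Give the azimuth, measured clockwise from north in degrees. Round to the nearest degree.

Taking MW-1 as reference: MW-2−MW-1 = (90, 125, -0.4); MW-3−MW-1 = (220, 190, -0.8).
Solve a·Δx + b·Δy = Δh: det = 90·190 − 220·125 = -10400.
∂h/∂x = [(-0.4)·190 − (-0.8)·125] / -10400 = -0.002308
∂h/∂y = [90·(-0.8) − 220·(-0.4)] / -10400 = -0.001538
Flow direction (−∇h) has components (+0.002308 E, +0.001538 N).
Azimuth = atan2(E, N) = atan2(+0.002308, +0.001538) = 56.3° ≈ 056°.

056°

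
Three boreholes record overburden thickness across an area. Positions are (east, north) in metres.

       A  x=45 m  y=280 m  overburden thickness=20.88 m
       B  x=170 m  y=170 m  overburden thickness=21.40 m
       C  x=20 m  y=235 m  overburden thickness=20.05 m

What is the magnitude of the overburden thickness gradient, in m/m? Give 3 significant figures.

Three-point gradient (reference A): Δ to B = (125, -110, +0.52), Δ to C = (-25, -45, -0.83).
∂d/∂x = +0.01370, ∂d/∂y = +0.01084 (det = -8375).
|∇f| = √(0.01370² + 0.01084²) = 0.01747 m/m

0.0175 m/m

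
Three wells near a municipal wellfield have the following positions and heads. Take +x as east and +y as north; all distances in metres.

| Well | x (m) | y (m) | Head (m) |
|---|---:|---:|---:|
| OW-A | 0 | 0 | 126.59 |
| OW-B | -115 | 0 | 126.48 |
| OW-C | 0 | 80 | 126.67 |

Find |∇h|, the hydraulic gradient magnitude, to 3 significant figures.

∂h/∂x = (126.48 − 126.59) / (-115 − 0) = +0.0009565
∂h/∂y = (126.67 − 126.59) / (80 − 0) = +0.0010000
|∇h| = √(0.0009565² + 0.0010000²) = 0.001384

0.00138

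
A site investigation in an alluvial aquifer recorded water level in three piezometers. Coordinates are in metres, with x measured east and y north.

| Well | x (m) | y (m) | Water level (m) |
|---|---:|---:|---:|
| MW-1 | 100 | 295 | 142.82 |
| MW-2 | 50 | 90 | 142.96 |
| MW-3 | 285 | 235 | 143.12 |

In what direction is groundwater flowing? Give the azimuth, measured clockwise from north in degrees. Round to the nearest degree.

Taking MW-1 as reference: MW-2−MW-1 = (-50, -205, +0.14); MW-3−MW-1 = (185, -60, +0.30).
Determinant of the coordinate differences = (-50)·(-60) − 185·(-205) = 40925.
∂h/∂x = [(+0.14)·(-60) − (+0.30)·(-205)] / 40925 = +0.001297
∂h/∂y = [(-50)·(+0.30) − 185·(+0.14)] / 40925 = -0.0009994
Flow direction (−∇h) has components (-0.001297 E, +0.0009994 N).
Azimuth = atan2(E, N) = atan2(-0.001297, +0.0009994) = 307.6° ≈ 308°.

308°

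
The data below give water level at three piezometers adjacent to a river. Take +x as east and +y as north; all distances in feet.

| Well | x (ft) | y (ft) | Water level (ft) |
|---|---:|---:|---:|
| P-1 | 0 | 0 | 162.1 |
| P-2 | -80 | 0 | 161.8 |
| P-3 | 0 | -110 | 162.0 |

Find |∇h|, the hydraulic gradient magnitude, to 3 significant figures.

0.00386

∂h/∂x = (161.8 − 162.1) / (-80 − 0) = +0.003750
∂h/∂y = (162.0 − 162.1) / (-110 − 0) = +0.0009091
|∇h| = √(0.003750² + 0.0009091²) = 0.003859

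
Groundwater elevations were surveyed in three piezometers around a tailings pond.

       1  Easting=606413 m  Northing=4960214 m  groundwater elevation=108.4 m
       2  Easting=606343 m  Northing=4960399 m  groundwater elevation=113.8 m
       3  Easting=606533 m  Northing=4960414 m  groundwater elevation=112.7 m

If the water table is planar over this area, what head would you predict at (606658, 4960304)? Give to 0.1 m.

With h = a·x + b·y + c and 1 as origin, the differences give:
  (-70)·a + 185·b = +5.4
  120·a + 200·b = +4.3
Eliminate b (×200 and ×185, subtract): -36200·a = 284.50 → a = ∂h/∂x = -0.007859
Back-substitute: b = ∂h/∂y = +0.02622.
h(606658, 4960304) = 108.4 + (-0.007859)·(245) + (+0.02622)·(90) = 108.4 -1.925 +2.359 = 108.834 m.

108.8 m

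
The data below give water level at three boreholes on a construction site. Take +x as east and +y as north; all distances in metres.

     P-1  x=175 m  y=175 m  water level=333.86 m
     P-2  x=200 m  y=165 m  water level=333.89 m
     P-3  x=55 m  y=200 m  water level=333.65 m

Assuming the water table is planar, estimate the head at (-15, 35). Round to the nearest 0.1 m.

With h = a·x + b·y + c and P-1 as origin, the differences give:
  25·a + (-10)·b = +0.03
  (-120)·a + 25·b = -0.21
Eliminate b (×25 and ×(-10), subtract): -575·a = -1.350 → a = ∂h/∂x = +0.002348
Back-substitute: b = ∂h/∂y = +0.002870.
h(-15, 35) = 333.86 + (+0.002348)·(-190) + (+0.002870)·(-140) = 333.86 -0.446 -0.402 = 333.012 m.

333.0 m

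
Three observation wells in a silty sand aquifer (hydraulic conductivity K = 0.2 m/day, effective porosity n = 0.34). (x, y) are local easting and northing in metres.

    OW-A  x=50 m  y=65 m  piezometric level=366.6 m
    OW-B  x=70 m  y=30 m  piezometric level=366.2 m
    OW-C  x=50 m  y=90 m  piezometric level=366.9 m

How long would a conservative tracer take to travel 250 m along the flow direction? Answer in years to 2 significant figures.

With h = a·x + b·y + c and OW-A as origin, the differences give:
  20·a + (-35)·b = -0.4
  0·a + 25·b = +0.3
Eliminate b (×25 and ×(-35), subtract): 500·a = 0.50 → a = ∂h/∂x = +0.0010000
Back-substitute: b = ∂h/∂y = +0.01200.
|∇h| = √(0.0010000² + 0.01200²) = 0.01204
Seepage velocity v = K·i/n = 0.2 × 0.01204 / 0.34 = 0.007082 m/day.
t = 250 / 0.007082 = 3.53e+04 days = 96.6 years.

97 years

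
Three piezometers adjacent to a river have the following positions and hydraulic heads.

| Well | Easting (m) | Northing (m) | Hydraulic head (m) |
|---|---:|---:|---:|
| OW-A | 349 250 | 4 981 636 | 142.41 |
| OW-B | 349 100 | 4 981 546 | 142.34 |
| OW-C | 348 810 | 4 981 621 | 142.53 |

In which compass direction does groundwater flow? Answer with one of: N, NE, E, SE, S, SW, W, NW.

S

Taking OW-A as reference: OW-B−OW-A = (-150, -90, -0.07); OW-C−OW-A = (-440, -15, +0.12).
Solve a·Δx + b·Δy = Δh: det = (-150)·(-15) − (-440)·(-90) = -37350.
∂h/∂x = [(-0.07)·(-15) − (+0.12)·(-90)] / -37350 = -0.0003173
∂h/∂y = [(-150)·(+0.12) − (-440)·(-0.07)] / -37350 = +0.001307
Flow = −∇h = (+0.0003173 east, -0.001307 north), which points south.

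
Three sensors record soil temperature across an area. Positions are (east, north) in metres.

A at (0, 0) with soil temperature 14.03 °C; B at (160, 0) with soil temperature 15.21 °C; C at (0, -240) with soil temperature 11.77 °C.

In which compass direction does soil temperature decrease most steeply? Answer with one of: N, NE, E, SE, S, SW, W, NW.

∂T/∂x = (15.21 − 14.03) / (160 − 0) = +0.007375
∂T/∂y = (11.77 − 14.03) / (-240 − 0) = +0.009417
Steepest decrease is along −∇f = (-0.007375 E, -0.009417 N) → southwest.

SW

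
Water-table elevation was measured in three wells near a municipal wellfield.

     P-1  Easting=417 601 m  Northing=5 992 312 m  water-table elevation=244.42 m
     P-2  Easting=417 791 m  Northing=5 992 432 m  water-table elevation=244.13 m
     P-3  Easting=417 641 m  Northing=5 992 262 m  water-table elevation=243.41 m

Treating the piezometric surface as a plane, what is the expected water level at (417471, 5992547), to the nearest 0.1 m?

248.6 m

Taking P-1 as reference: P-2−P-1 = (190, 120, -0.29); P-3−P-1 = (40, -50, -1.01).
Determinant of the coordinate differences = 190·(-50) − 40·120 = -14300.
∂h/∂x = [(-0.29)·(-50) − (-1.01)·120] / -14300 = -0.009490
∂h/∂y = [190·(-1.01) − 40·(-0.29)] / -14300 = +0.01261
h(417471, 5992547) = 244.42 + (-0.009490)·(-130) + (+0.01261)·(235) = 244.42 +1.234 +2.963 = 248.617 m.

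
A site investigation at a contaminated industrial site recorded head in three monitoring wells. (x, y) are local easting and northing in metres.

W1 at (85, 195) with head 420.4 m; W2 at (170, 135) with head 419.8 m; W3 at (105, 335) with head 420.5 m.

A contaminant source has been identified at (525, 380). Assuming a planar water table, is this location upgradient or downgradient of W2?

downgradient

With h = a·x + b·y + c and W1 as origin, the differences give:
  85·a + (-60)·b = -0.6
  20·a + 140·b = +0.1
Eliminate b (×140 and ×(-60), subtract): 13100·a = -78.00 → a = ∂h/∂x = -0.005954
Back-substitute: b = ∂h/∂y = +0.001565.
Head at (525, 380) = 420.4 + (-0.005954)·(440) + (+0.001565)·(185) = 418.07 m.
That is lower than the 419.8 m at W2, so the point is downgradient.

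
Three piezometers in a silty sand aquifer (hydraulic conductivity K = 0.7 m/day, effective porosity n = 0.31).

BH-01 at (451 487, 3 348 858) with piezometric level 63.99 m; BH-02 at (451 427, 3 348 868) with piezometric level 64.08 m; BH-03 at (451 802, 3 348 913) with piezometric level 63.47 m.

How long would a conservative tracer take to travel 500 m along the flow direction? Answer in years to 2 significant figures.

370 years

Taking BH-01 as reference: BH-02−BH-01 = (-60, 10, +0.09); BH-03−BH-01 = (315, 55, -0.52).
Solve a·Δx + b·Δy = Δh: det = (-60)·55 − 315·10 = -6450.
∂h/∂x = [(+0.09)·55 − (-0.52)·10] / -6450 = -0.001574
∂h/∂y = [(-60)·(-0.52) − 315·(+0.09)] / -6450 = -0.0004419
|∇h| = √(-0.001574² + -0.0004419²) = 0.001635
Seepage velocity v = K·i/n = 0.7 × 0.001635 / 0.31 = 0.003692 m/day.
t = 500 / 0.003692 = 1.354e+05 days = 371 years.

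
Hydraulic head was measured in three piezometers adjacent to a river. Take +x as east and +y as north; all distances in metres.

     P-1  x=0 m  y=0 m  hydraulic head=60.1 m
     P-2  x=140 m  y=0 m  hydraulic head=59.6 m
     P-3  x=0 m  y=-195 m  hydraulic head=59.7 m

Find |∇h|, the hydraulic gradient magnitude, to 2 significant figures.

∂h/∂x = (59.6 − 60.1) / (140 − 0) = -0.003571
∂h/∂y = (59.7 − 60.1) / (-195 − 0) = +0.002051
|∇h| = √(-0.003571² + 0.002051²) = 0.004118

0.0041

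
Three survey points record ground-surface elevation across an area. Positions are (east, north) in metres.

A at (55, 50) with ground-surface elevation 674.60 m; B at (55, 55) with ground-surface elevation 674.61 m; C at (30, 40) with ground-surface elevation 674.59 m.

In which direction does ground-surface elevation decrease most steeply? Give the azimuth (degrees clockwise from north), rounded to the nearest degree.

With z = a·x + b·y + c and A as origin, the differences give:
  0·a + 5·b = +0.01
  (-25)·a + (-10)·b = -0.01
Eliminate b (×(-10) and ×5, subtract): 125·a = -0.050 → a = ∂z/∂x = -0.0004000
Back-substitute: b = ∂z/∂y = +0.002000.
Steepest decrease is along −∇f: components (+0.0004000 E, -0.002000 N).
Azimuth = atan2(+0.0004000, -0.002000) = 168.7° ≈ 169°.

169°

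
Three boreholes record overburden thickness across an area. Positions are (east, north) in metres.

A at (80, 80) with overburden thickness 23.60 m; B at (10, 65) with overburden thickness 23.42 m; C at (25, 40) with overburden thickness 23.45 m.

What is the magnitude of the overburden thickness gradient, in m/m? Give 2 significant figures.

0.0025 m/m

Differences from A: to B (Δx, Δy, Δh) = (-70, -15, -0.18); to C = (-55, -40, -0.15).
Determinant of the coordinate differences = (-70)·(-40) − (-55)·(-15) = 1975.
∂d/∂x = [(-0.18)·(-40) − (-0.15)·(-15)] / 1975 = +0.002506
∂d/∂y = [(-70)·(-0.15) − (-55)·(-0.18)] / 1975 = +0.0003038
|∇f| = √(0.002506² + 0.0003038²) = 0.002524 m/m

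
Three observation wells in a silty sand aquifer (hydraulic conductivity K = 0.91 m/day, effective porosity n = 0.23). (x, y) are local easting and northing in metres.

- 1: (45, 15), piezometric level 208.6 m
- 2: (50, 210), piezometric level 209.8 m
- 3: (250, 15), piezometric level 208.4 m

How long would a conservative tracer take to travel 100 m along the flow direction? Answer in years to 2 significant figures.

Three-point gradient (reference 1): Δ to 2 = (5, 195, +1.2), Δ to 3 = (205, 0, -0.2).
∂h/∂x = -0.0009756, ∂h/∂y = +0.006179 (det = -39975).
|∇h| = √(-0.0009756² + 0.006179²) = 0.006256
Seepage velocity v = K·i/n = 0.91 × 0.006256 / 0.23 = 0.02475 m/day.
t = 100 / 0.02475 = 4040 days = 11.1 years.

11 years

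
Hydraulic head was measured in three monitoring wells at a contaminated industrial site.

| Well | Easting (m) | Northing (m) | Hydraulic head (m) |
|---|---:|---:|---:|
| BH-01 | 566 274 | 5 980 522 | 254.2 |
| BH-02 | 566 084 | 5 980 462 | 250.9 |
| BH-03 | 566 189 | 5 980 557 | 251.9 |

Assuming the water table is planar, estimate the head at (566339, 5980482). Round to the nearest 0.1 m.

256.1 m

Taking BH-01 as reference: BH-02−BH-01 = (-190, -60, -3.3); BH-03−BH-01 = (-85, 35, -2.3).
Solve a·Δx + b·Δy = Δh: det = (-190)·35 − (-85)·(-60) = -11750.
∂h/∂x = [(-3.3)·35 − (-2.3)·(-60)] / -11750 = +0.02157
∂h/∂y = [(-190)·(-2.3) − (-85)·(-3.3)] / -11750 = -0.01332
h(566339, 5980482) = 254.2 + (+0.02157)·(65) + (-0.01332)·(-40) = 254.2 +1.402 +0.533 = 256.135 m.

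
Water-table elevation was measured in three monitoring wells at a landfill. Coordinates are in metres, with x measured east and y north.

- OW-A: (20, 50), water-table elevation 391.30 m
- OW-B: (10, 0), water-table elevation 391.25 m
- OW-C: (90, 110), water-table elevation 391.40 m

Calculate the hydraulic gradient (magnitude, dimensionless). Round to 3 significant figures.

Differences from OW-A: to OW-B (Δx, Δy, Δh) = (-10, -50, -0.05); to OW-C = (70, 60, +0.10).
Determinant of the coordinate differences = (-10)·60 − 70·(-50) = 2900.
∂h/∂x = [(-0.05)·60 − (+0.10)·(-50)] / 2900 = +0.0006897
∂h/∂y = [(-10)·(+0.10) − 70·(-0.05)] / 2900 = +0.0008621
|∇h| = √(0.0006897² + 0.0008621²) = 0.001104

0.00110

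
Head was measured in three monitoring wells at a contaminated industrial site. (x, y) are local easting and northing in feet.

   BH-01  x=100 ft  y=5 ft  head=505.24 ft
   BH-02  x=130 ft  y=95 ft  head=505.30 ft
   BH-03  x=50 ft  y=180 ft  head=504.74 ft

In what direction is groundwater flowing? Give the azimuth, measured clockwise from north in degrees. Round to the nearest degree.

Differences from BH-01: to BH-02 (Δx, Δy, Δh) = (30, 90, +0.06); to BH-03 = (-50, 175, -0.50).
Determinant of the coordinate differences = 30·175 − (-50)·90 = 9750.
∂h/∂x = [(+0.06)·175 − (-0.50)·90] / 9750 = +0.005692
∂h/∂y = [30·(-0.50) − (-50)·(+0.06)] / 9750 = -0.001231
Flow direction (−∇h) has components (-0.005692 E, +0.001231 N).
Azimuth = atan2(E, N) = atan2(-0.005692, +0.001231) = 282.2° ≈ 282°.

282°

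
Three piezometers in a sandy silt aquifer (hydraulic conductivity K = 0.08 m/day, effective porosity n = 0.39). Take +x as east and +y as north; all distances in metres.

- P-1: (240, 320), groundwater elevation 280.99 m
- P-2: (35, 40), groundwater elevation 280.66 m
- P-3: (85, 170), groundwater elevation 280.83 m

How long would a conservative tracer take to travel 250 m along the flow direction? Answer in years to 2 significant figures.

2200 years

With h = a·x + b·y + c and P-1 as origin, the differences give:
  (-205)·a + (-280)·b = -0.33
  (-155)·a + (-150)·b = -0.16
Eliminate b (×(-150) and ×(-280), subtract): -12650·a = 4.700 → a = ∂h/∂x = -0.0003715
Back-substitute: b = ∂h/∂y = +0.001451.
|∇h| = √(-0.0003715² + 0.001451²) = 0.001498
Seepage velocity v = K·i/n = 0.08 × 0.001498 / 0.39 = 0.0003073 m/day.
t = 250 / 0.0003073 = 8.135e+05 days = 2.23e+03 years.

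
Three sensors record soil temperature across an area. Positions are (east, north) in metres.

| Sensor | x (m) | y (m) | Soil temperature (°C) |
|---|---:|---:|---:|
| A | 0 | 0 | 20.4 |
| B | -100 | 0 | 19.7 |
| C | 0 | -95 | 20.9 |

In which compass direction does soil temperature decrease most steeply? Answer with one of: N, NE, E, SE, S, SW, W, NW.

NW

∂T/∂x = (19.7 − 20.4) / (-100 − 0) = +0.007000
∂T/∂y = (20.9 − 20.4) / (-95 − 0) = -0.005263
Steepest decrease is along −∇f = (-0.007000 E, +0.005263 N) → northwest.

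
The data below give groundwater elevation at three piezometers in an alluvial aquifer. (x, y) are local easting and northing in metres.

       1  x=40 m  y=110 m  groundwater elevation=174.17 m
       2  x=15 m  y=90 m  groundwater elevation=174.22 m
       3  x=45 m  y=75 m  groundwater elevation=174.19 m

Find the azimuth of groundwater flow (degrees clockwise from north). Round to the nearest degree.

061°

Taking 1 as reference: 2−1 = (-25, -20, +0.05); 3−1 = (5, -35, +0.02).
Determinant of the coordinate differences = (-25)·(-35) − 5·(-20) = 975.
∂h/∂x = [(+0.05)·(-35) − (+0.02)·(-20)] / 975 = -0.001385
∂h/∂y = [(-25)·(+0.02) − 5·(+0.05)] / 975 = -0.0007692
Flow direction (−∇h) has components (+0.001385 E, +0.0007692 N).
Azimuth = atan2(E, N) = atan2(+0.001385, +0.0007692) = 60.9° ≈ 061°.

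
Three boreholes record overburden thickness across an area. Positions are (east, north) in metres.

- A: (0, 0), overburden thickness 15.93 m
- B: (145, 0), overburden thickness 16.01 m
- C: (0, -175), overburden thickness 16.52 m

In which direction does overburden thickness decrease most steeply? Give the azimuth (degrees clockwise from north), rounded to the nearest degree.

∂d/∂x = (16.01 − 15.93) / (145 − 0) = +0.0005517
∂d/∂y = (16.52 − 15.93) / (-175 − 0) = -0.003371
Steepest decrease is along −∇f: components (-0.0005517 E, +0.003371 N).
Azimuth = atan2(-0.0005517, +0.003371) = 350.7° ≈ 351°.

351°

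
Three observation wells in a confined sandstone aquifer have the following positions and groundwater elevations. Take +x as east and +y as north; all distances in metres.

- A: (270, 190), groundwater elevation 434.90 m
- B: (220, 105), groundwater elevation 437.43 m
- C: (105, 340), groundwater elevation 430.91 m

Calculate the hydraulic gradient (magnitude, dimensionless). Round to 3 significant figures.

0.0287

Differences from A: to B (Δx, Δy, Δh) = (-50, -85, +2.53); to C = (-165, 150, -3.99).
Solve a·Δx + b·Δy = Δh: det = (-50)·150 − (-165)·(-85) = -21525.
∂h/∂x = [(+2.53)·150 − (-3.99)·(-85)] / -21525 = -0.001875
∂h/∂y = [(-50)·(-3.99) − (-165)·(+2.53)] / -21525 = -0.02866
|∇h| = √(-0.001875² + -0.02866²) = 0.02872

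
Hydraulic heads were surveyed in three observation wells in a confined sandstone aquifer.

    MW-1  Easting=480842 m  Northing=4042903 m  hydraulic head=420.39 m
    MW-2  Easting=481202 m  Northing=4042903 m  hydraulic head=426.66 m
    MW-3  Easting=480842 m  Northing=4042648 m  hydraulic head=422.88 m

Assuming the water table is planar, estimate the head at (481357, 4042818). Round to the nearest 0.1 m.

∂h/∂x = (426.66 − 420.39) / (481202 − 480842) = +0.01742
∂h/∂y = (422.88 − 420.39) / (4042648 − 4042903) = -0.009765
h(481357, 4042818) = 420.39 + (+0.01742)·(515) + (-0.009765)·(-85) = 420.39 +8.970 +0.830 = 430.190 m.

430.2 m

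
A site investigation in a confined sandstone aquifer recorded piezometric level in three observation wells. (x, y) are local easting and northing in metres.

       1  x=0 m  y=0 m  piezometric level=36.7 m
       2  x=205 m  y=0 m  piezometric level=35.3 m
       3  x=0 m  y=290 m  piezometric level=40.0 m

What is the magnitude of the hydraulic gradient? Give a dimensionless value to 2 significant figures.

∂h/∂x = (35.3 − 36.7) / (205 − 0) = -0.006829
∂h/∂y = (40.0 − 36.7) / (290 − 0) = +0.01138
|∇h| = √(-0.006829² + 0.01138²) = 0.01327

0.013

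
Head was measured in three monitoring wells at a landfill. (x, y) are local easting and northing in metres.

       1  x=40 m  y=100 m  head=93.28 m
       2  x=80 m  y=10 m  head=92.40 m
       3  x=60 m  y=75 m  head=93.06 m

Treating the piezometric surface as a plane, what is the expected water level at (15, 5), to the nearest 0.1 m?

92.2 m

Taking 1 as reference: 2−1 = (40, -90, -0.88); 3−1 = (20, -25, -0.22).
Solve a·Δx + b·Δy = Δh: det = 40·(-25) − 20·(-90) = 800.
∂h/∂x = [(-0.88)·(-25) − (-0.22)·(-90)] / 800 = +0.002750
∂h/∂y = [40·(-0.22) − 20·(-0.88)] / 800 = +0.01100
h(15, 5) = 93.28 + (+0.002750)·(-25) + (+0.01100)·(-95) = 93.28 -0.069 -1.045 = 92.166 m.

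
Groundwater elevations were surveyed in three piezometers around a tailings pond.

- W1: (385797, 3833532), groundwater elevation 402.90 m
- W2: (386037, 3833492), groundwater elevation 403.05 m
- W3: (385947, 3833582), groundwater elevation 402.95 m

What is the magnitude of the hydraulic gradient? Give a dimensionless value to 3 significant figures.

0.000787

Three-point gradient (reference W1): Δ to W2 = (240, -40, +0.15), Δ to W3 = (150, 50, +0.05).
∂h/∂x = +0.0005278, ∂h/∂y = -0.0005833 (det = 18000).
|∇h| = √(0.0005278² + -0.0005833²) = 0.0007866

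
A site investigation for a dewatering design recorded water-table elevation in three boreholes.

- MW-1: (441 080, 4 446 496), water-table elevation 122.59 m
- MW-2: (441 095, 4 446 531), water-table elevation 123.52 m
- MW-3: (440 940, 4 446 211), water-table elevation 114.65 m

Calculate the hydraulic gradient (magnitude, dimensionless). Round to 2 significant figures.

With h = a·x + b·y + c and MW-1 as origin, the differences give:
  15·a + 35·b = +0.93
  (-140)·a + (-285)·b = -7.94
Eliminate b (×(-285) and ×35, subtract): 625·a = 12.850 → a = ∂h/∂x = +0.02056
Back-substitute: b = ∂h/∂y = +0.01776.
|∇h| = √(0.02056² + 0.01776²) = 0.02717

0.027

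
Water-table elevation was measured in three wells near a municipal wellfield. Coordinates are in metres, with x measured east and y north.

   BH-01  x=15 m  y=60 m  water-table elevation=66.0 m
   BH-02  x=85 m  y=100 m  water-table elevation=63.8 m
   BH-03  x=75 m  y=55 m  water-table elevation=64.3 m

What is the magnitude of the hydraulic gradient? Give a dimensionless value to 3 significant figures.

0.0291

With h = a·x + b·y + c and BH-01 as origin, the differences give:
  70·a + 40·b = -2.2
  60·a + (-5)·b = -1.7
Eliminate b (×(-5) and ×40, subtract): -2750·a = 79.00 → a = ∂h/∂x = -0.02873
Back-substitute: b = ∂h/∂y = -0.004727.
|∇h| = √(-0.02873² + -0.004727²) = 0.02912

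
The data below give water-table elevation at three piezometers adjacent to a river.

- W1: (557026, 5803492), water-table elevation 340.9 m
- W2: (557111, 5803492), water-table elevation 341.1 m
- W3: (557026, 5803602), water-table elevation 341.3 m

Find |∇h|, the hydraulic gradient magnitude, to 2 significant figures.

∂h/∂x = (341.1 − 340.9) / (557111 − 557026) = +0.002353
∂h/∂y = (341.3 − 340.9) / (5803602 − 5803492) = +0.003636
|∇h| = √(0.002353² + 0.003636²) = 0.004331

0.0043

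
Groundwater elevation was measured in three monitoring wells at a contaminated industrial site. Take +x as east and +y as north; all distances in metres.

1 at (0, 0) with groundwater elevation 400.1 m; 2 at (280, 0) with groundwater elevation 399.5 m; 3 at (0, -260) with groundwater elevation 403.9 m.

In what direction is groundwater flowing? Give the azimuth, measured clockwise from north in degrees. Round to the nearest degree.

∂h/∂x = (399.5 − 400.1) / (280 − 0) = -0.002143
∂h/∂y = (403.9 − 400.1) / (-260 − 0) = -0.01462
Flow direction (−∇h) has components (+0.002143 E, +0.01462 N).
Azimuth = atan2(E, N) = atan2(+0.002143, +0.01462) = 8.3° ≈ 008°.

008°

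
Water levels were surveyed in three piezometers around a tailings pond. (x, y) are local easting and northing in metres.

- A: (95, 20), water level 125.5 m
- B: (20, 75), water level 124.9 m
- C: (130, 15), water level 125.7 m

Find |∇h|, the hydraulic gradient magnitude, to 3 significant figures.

Three-point gradient (reference A): Δ to B = (-75, 55, -0.6), Δ to C = (35, -5, +0.2).
∂h/∂x = +0.005161, ∂h/∂y = -0.003871 (det = -1550).
|∇h| = √(0.005161² + -0.003871²) = 0.006451

0.00645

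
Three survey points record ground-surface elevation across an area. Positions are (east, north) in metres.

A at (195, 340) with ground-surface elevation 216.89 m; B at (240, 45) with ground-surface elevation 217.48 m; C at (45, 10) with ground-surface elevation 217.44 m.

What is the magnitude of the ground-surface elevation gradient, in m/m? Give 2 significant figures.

Differences from A: to B (Δx, Δy, Δh) = (45, -295, +0.59); to C = (-150, -330, +0.55).
Determinant of the coordinate differences = 45·(-330) − (-150)·(-295) = -59100.
∂z/∂x = [(+0.59)·(-330) − (+0.55)·(-295)] / -59100 = +0.0005491
∂z/∂y = [45·(+0.55) − (-150)·(+0.59)] / -59100 = -0.001916
|∇f| = √(0.0005491² + -0.001916²) = 0.001993 m/m

0.0020 m/m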